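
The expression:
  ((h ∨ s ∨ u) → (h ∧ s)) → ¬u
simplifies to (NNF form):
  ¬h ∨ ¬s ∨ ¬u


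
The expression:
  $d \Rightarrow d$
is always true.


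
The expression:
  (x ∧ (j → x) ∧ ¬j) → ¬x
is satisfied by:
  {j: True, x: False}
  {x: False, j: False}
  {x: True, j: True}


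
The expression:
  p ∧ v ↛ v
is never true.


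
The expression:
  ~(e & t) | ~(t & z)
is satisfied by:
  {e: False, t: False, z: False}
  {z: True, e: False, t: False}
  {t: True, e: False, z: False}
  {z: True, t: True, e: False}
  {e: True, z: False, t: False}
  {z: True, e: True, t: False}
  {t: True, e: True, z: False}


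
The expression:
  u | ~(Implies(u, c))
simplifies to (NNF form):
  u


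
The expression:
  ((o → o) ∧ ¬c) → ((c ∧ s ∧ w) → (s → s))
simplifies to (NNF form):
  True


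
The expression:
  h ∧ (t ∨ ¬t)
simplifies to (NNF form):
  h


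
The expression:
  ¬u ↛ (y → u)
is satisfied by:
  {y: True, u: False}


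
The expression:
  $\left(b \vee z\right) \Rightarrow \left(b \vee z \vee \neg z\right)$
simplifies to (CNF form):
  $\text{True}$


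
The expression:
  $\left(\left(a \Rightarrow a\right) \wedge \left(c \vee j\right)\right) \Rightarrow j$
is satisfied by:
  {j: True, c: False}
  {c: False, j: False}
  {c: True, j: True}


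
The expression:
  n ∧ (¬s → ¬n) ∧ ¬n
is never true.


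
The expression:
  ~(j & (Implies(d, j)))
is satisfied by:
  {j: False}


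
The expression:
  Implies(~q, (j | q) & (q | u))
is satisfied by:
  {q: True, j: True, u: True}
  {q: True, j: True, u: False}
  {q: True, u: True, j: False}
  {q: True, u: False, j: False}
  {j: True, u: True, q: False}


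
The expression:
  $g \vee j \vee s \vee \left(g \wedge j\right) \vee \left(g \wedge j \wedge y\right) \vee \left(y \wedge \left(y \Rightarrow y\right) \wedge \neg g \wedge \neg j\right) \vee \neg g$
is always true.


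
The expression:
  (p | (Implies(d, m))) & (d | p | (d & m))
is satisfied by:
  {d: True, p: True, m: True}
  {d: True, p: True, m: False}
  {p: True, m: True, d: False}
  {p: True, m: False, d: False}
  {d: True, m: True, p: False}


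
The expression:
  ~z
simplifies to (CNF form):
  ~z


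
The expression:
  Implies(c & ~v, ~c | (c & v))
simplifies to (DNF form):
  v | ~c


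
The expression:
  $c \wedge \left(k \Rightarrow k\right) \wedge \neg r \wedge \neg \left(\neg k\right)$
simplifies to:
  $c \wedge k \wedge \neg r$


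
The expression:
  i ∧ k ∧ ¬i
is never true.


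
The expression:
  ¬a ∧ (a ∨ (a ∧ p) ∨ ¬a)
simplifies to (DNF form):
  ¬a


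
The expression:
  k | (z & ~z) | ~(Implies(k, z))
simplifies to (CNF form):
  k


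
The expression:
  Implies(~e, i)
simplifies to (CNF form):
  e | i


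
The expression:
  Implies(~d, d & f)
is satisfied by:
  {d: True}


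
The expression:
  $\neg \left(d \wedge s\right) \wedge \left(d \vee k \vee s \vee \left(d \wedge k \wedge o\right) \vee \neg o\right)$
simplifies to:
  $\left(d \wedge \neg s\right) \vee \left(k \wedge \neg d\right) \vee \left(s \wedge \neg d\right) \vee \left(\neg d \wedge \neg o\right)$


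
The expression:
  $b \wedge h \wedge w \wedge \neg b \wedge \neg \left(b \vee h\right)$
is never true.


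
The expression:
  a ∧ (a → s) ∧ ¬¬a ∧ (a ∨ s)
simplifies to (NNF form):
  a ∧ s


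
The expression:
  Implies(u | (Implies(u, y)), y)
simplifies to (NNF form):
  y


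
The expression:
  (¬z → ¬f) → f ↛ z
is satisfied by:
  {f: True, z: False}


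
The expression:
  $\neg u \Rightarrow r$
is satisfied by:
  {r: True, u: True}
  {r: True, u: False}
  {u: True, r: False}


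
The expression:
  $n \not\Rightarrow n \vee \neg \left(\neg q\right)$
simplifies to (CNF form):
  $q$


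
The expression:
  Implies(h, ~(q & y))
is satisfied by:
  {h: False, q: False, y: False}
  {y: True, h: False, q: False}
  {q: True, h: False, y: False}
  {y: True, q: True, h: False}
  {h: True, y: False, q: False}
  {y: True, h: True, q: False}
  {q: True, h: True, y: False}


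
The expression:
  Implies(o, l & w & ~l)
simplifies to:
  ~o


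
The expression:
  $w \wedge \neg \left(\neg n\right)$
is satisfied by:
  {w: True, n: True}


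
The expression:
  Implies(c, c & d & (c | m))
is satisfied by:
  {d: True, c: False}
  {c: False, d: False}
  {c: True, d: True}


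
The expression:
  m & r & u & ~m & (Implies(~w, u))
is never true.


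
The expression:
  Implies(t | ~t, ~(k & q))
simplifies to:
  ~k | ~q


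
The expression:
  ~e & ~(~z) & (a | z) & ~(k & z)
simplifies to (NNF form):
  z & ~e & ~k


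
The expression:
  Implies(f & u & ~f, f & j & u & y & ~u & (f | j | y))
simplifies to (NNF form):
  True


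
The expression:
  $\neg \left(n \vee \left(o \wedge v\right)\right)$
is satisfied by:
  {n: False, v: False, o: False}
  {o: True, n: False, v: False}
  {v: True, n: False, o: False}


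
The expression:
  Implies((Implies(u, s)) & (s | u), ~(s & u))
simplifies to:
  ~s | ~u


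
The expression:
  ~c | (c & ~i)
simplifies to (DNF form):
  ~c | ~i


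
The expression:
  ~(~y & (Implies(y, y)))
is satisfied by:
  {y: True}


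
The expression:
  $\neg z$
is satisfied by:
  {z: False}


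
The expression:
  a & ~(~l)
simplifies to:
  a & l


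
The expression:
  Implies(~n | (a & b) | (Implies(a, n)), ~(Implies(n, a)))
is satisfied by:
  {n: True, a: False}


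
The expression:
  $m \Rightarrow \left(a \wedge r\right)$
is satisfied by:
  {r: True, a: True, m: False}
  {r: True, a: False, m: False}
  {a: True, r: False, m: False}
  {r: False, a: False, m: False}
  {r: True, m: True, a: True}


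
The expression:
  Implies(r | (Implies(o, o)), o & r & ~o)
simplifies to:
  False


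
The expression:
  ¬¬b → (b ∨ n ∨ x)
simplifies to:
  True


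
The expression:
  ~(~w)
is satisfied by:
  {w: True}


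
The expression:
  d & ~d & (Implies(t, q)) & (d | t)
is never true.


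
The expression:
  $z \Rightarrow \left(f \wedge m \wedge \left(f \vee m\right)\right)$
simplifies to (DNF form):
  $\left(f \wedge m\right) \vee \neg z$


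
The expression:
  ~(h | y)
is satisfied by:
  {y: False, h: False}


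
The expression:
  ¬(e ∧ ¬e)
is always true.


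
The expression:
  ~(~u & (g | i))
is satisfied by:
  {u: True, i: False, g: False}
  {u: True, g: True, i: False}
  {u: True, i: True, g: False}
  {u: True, g: True, i: True}
  {g: False, i: False, u: False}


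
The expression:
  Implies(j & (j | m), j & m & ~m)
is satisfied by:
  {j: False}


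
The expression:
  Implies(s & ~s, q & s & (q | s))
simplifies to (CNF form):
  True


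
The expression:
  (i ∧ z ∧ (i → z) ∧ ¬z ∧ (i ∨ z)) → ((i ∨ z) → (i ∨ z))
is always true.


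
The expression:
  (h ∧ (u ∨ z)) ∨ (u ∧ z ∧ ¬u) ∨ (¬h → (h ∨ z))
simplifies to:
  h ∨ z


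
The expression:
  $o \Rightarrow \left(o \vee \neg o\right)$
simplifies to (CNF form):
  $\text{True}$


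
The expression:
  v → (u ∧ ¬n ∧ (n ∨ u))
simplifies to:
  (u ∧ ¬n) ∨ ¬v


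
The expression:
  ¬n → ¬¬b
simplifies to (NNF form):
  b ∨ n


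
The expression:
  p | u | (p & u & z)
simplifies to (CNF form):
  p | u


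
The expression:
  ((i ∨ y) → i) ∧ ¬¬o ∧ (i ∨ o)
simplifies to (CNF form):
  o ∧ (i ∨ ¬y)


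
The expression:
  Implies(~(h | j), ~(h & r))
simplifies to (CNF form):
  True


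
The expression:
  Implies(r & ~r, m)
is always true.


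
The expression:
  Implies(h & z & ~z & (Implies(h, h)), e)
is always true.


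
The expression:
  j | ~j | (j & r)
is always true.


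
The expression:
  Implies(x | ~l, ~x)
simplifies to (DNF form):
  ~x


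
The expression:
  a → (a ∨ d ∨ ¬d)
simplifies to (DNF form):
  True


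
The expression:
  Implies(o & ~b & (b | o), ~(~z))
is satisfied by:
  {b: True, z: True, o: False}
  {b: True, o: False, z: False}
  {z: True, o: False, b: False}
  {z: False, o: False, b: False}
  {b: True, z: True, o: True}
  {b: True, o: True, z: False}
  {z: True, o: True, b: False}


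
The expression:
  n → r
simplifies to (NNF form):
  r ∨ ¬n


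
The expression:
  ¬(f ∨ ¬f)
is never true.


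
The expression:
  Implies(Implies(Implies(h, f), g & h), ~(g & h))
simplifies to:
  ~g | ~h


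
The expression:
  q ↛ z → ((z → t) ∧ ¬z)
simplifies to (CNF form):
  True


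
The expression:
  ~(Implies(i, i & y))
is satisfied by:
  {i: True, y: False}


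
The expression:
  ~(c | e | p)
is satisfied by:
  {e: False, p: False, c: False}


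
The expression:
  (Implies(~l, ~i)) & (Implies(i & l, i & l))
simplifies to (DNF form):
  l | ~i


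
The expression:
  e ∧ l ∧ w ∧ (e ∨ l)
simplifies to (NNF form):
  e ∧ l ∧ w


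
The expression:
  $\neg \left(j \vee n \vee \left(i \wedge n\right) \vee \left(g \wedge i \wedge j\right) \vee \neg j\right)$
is never true.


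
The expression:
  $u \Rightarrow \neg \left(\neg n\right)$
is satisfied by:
  {n: True, u: False}
  {u: False, n: False}
  {u: True, n: True}


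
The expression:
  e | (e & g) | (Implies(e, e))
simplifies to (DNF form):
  True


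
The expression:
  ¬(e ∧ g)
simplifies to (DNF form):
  ¬e ∨ ¬g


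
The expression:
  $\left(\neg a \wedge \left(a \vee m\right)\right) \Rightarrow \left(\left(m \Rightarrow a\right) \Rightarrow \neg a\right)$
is always true.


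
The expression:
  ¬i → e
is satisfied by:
  {i: True, e: True}
  {i: True, e: False}
  {e: True, i: False}


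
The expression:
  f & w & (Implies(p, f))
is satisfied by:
  {w: True, f: True}


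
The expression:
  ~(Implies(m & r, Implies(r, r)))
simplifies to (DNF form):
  False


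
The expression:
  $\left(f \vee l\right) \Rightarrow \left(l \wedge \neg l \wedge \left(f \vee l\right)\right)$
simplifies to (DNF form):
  $\neg f \wedge \neg l$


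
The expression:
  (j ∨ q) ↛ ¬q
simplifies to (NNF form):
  q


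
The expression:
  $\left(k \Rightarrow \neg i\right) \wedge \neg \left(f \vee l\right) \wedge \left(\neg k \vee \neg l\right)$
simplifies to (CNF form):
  $\neg f \wedge \neg l \wedge \left(\neg i \vee \neg k\right)$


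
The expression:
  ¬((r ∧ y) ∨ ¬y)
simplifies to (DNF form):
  y ∧ ¬r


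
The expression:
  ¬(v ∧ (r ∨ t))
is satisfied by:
  {r: False, v: False, t: False}
  {t: True, r: False, v: False}
  {r: True, t: False, v: False}
  {t: True, r: True, v: False}
  {v: True, t: False, r: False}


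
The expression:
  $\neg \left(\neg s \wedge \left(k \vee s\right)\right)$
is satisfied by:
  {s: True, k: False}
  {k: False, s: False}
  {k: True, s: True}


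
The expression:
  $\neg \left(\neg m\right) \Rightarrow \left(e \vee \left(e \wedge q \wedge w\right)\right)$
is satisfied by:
  {e: True, m: False}
  {m: False, e: False}
  {m: True, e: True}


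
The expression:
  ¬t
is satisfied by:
  {t: False}


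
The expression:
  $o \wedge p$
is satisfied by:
  {p: True, o: True}


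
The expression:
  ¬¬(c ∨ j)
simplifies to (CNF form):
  c ∨ j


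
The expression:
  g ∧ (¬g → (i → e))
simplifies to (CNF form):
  g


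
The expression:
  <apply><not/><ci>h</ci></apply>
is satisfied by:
  {h: False}


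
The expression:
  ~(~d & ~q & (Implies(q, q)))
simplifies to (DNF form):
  d | q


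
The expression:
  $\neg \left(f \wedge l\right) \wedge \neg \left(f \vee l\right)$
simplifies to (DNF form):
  $\neg f \wedge \neg l$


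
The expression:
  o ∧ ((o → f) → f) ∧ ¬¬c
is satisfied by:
  {c: True, o: True}


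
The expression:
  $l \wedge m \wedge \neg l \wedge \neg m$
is never true.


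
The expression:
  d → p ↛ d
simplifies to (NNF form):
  ¬d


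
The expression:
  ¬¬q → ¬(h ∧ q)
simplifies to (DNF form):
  ¬h ∨ ¬q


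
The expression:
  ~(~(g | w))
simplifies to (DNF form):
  g | w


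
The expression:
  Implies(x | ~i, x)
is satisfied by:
  {i: True, x: True}
  {i: True, x: False}
  {x: True, i: False}


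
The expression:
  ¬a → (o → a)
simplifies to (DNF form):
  a ∨ ¬o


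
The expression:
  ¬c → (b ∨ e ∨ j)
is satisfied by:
  {c: True, b: True, e: True, j: True}
  {c: True, b: True, e: True, j: False}
  {c: True, b: True, j: True, e: False}
  {c: True, b: True, j: False, e: False}
  {c: True, e: True, j: True, b: False}
  {c: True, e: True, j: False, b: False}
  {c: True, e: False, j: True, b: False}
  {c: True, e: False, j: False, b: False}
  {b: True, e: True, j: True, c: False}
  {b: True, e: True, j: False, c: False}
  {b: True, j: True, e: False, c: False}
  {b: True, j: False, e: False, c: False}
  {e: True, j: True, b: False, c: False}
  {e: True, b: False, j: False, c: False}
  {j: True, b: False, e: False, c: False}


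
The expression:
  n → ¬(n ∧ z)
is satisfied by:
  {z: False, n: False}
  {n: True, z: False}
  {z: True, n: False}


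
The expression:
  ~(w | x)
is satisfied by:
  {x: False, w: False}


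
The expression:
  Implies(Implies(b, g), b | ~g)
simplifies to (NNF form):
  b | ~g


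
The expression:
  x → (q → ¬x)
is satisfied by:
  {q: False, x: False}
  {x: True, q: False}
  {q: True, x: False}


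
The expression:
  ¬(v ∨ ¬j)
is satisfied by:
  {j: True, v: False}


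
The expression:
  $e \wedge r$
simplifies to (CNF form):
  $e \wedge r$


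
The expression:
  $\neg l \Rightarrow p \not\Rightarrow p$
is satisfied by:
  {l: True}


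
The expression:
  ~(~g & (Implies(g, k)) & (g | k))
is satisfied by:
  {g: True, k: False}
  {k: False, g: False}
  {k: True, g: True}


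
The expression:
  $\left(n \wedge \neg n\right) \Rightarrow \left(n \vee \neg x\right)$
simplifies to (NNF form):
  $\text{True}$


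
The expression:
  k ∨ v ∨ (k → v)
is always true.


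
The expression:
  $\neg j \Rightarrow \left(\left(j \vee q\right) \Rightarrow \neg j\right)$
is always true.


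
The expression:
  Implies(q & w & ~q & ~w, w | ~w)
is always true.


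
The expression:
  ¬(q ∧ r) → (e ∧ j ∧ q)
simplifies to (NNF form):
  q ∧ (e ∨ r) ∧ (j ∨ r)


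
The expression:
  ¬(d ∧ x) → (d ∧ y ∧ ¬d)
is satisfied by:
  {d: True, x: True}


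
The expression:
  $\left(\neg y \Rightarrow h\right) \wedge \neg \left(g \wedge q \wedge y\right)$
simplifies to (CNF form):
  $\left(h \vee y\right) \wedge \left(y \vee \neg y\right) \wedge \left(h \vee y \vee \neg g\right) \wedge \left(h \vee y \vee \neg q\right) \wedge \left(h \vee \neg g \vee \neg q\right) \wedge \left(y \vee \neg g \vee \neg y\right) \wedge \left(y \vee \neg q \vee \neg y\right) \wedge \left(\neg g \vee \neg q \vee \neg y\right)$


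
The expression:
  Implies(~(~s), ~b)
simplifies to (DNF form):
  ~b | ~s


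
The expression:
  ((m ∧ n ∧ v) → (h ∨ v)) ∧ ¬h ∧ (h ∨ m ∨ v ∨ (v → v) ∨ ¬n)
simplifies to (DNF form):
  ¬h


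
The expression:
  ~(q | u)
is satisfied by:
  {q: False, u: False}


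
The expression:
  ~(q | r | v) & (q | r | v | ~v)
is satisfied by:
  {q: False, v: False, r: False}


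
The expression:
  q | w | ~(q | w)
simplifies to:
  True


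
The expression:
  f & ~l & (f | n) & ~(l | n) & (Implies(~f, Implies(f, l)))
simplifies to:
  f & ~l & ~n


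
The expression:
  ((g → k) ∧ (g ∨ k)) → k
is always true.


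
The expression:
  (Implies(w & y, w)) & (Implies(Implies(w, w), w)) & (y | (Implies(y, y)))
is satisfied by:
  {w: True}


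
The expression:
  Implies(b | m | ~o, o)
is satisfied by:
  {o: True}


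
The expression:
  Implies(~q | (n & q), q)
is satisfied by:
  {q: True}


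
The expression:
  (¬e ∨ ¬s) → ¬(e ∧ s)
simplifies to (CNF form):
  True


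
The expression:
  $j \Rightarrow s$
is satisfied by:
  {s: True, j: False}
  {j: False, s: False}
  {j: True, s: True}


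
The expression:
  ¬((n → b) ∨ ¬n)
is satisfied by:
  {n: True, b: False}


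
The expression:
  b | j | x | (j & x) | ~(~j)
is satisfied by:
  {j: True, b: True, x: True}
  {j: True, b: True, x: False}
  {j: True, x: True, b: False}
  {j: True, x: False, b: False}
  {b: True, x: True, j: False}
  {b: True, x: False, j: False}
  {x: True, b: False, j: False}


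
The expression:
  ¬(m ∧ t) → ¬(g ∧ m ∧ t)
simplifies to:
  True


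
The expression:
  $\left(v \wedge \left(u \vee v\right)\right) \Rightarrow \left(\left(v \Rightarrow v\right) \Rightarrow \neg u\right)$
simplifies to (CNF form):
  $\neg u \vee \neg v$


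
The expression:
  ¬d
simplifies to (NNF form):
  ¬d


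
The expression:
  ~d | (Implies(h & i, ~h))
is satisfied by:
  {h: False, d: False, i: False}
  {i: True, h: False, d: False}
  {d: True, h: False, i: False}
  {i: True, d: True, h: False}
  {h: True, i: False, d: False}
  {i: True, h: True, d: False}
  {d: True, h: True, i: False}


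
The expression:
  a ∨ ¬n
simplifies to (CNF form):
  a ∨ ¬n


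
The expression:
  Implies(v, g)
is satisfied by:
  {g: True, v: False}
  {v: False, g: False}
  {v: True, g: True}


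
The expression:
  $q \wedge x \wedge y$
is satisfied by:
  {x: True, y: True, q: True}


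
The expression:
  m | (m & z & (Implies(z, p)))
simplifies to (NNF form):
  m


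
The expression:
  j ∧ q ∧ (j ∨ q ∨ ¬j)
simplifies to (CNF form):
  j ∧ q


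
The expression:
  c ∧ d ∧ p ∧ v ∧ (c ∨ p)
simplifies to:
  c ∧ d ∧ p ∧ v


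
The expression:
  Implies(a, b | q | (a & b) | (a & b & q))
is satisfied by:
  {b: True, q: True, a: False}
  {b: True, q: False, a: False}
  {q: True, b: False, a: False}
  {b: False, q: False, a: False}
  {b: True, a: True, q: True}
  {b: True, a: True, q: False}
  {a: True, q: True, b: False}


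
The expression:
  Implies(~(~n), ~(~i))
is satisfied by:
  {i: True, n: False}
  {n: False, i: False}
  {n: True, i: True}


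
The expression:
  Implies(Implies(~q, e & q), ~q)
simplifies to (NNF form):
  ~q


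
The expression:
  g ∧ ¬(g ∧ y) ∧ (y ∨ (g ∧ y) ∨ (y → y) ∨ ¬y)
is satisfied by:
  {g: True, y: False}


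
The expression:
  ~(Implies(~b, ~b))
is never true.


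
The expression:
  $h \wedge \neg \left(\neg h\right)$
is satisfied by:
  {h: True}


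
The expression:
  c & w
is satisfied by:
  {c: True, w: True}


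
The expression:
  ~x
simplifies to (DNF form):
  ~x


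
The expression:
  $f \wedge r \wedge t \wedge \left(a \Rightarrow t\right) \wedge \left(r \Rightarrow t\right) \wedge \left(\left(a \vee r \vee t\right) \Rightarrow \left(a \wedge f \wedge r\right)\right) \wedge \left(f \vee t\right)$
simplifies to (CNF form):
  $a \wedge f \wedge r \wedge t$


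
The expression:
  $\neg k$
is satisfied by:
  {k: False}


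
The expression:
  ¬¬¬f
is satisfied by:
  {f: False}


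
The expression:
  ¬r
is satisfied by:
  {r: False}


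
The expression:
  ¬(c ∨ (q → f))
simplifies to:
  q ∧ ¬c ∧ ¬f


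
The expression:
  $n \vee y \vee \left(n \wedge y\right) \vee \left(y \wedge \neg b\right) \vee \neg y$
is always true.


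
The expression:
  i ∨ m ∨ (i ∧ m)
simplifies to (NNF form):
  i ∨ m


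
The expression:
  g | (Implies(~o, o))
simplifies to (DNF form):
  g | o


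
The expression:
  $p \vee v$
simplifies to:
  $p \vee v$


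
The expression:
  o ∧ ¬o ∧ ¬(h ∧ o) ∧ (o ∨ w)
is never true.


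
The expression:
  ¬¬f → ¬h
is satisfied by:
  {h: False, f: False}
  {f: True, h: False}
  {h: True, f: False}


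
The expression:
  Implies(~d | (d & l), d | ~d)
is always true.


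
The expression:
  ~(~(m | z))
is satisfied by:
  {z: True, m: True}
  {z: True, m: False}
  {m: True, z: False}


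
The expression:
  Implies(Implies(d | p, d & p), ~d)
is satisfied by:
  {p: False, d: False}
  {d: True, p: False}
  {p: True, d: False}


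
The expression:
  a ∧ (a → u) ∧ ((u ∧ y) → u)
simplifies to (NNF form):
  a ∧ u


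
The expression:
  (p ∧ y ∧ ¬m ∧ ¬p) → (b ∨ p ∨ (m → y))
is always true.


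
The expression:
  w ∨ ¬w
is always true.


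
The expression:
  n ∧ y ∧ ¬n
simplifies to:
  False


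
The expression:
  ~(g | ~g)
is never true.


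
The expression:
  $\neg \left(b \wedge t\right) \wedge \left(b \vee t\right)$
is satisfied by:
  {b: True, t: False}
  {t: True, b: False}


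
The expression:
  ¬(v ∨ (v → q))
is never true.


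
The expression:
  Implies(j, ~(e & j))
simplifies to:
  ~e | ~j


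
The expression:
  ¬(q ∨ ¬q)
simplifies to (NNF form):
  False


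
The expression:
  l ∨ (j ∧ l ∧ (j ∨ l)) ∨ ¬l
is always true.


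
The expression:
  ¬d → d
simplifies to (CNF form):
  d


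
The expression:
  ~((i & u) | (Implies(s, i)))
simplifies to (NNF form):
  s & ~i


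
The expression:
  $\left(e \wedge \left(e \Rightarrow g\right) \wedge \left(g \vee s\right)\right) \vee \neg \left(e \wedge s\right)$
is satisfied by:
  {g: True, s: False, e: False}
  {s: False, e: False, g: False}
  {g: True, e: True, s: False}
  {e: True, s: False, g: False}
  {g: True, s: True, e: False}
  {s: True, g: False, e: False}
  {g: True, e: True, s: True}


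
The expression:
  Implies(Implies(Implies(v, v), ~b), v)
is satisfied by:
  {b: True, v: True}
  {b: True, v: False}
  {v: True, b: False}


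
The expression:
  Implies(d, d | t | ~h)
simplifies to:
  True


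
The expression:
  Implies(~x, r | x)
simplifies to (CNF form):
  r | x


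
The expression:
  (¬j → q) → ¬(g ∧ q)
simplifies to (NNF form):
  ¬g ∨ ¬q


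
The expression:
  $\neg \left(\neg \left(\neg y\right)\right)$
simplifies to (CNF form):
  $\neg y$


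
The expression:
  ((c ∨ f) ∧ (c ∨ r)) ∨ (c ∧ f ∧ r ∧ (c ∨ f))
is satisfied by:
  {r: True, c: True, f: True}
  {r: True, c: True, f: False}
  {c: True, f: True, r: False}
  {c: True, f: False, r: False}
  {r: True, f: True, c: False}


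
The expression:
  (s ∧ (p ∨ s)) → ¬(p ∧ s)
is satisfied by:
  {s: False, p: False}
  {p: True, s: False}
  {s: True, p: False}


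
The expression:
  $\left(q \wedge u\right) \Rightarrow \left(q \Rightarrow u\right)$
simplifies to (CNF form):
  $\text{True}$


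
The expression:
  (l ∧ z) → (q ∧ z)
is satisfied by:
  {q: True, l: False, z: False}
  {l: False, z: False, q: False}
  {q: True, z: True, l: False}
  {z: True, l: False, q: False}
  {q: True, l: True, z: False}
  {l: True, q: False, z: False}
  {q: True, z: True, l: True}


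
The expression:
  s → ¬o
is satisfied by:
  {s: False, o: False}
  {o: True, s: False}
  {s: True, o: False}


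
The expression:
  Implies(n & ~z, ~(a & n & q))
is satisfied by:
  {z: True, q: False, n: False, a: False}
  {a: False, q: False, z: False, n: False}
  {a: True, z: True, q: False, n: False}
  {a: True, q: False, z: False, n: False}
  {n: True, z: True, a: False, q: False}
  {n: True, a: False, q: False, z: False}
  {n: True, a: True, z: True, q: False}
  {n: True, a: True, q: False, z: False}
  {z: True, q: True, n: False, a: False}
  {q: True, n: False, z: False, a: False}
  {a: True, q: True, z: True, n: False}
  {a: True, q: True, n: False, z: False}
  {z: True, q: True, n: True, a: False}
  {q: True, n: True, a: False, z: False}
  {a: True, q: True, n: True, z: True}


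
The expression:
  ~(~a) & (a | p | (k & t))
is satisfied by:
  {a: True}


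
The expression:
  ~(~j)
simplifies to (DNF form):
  j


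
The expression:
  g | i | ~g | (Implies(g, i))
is always true.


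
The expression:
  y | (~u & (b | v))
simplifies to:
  y | (b & ~u) | (v & ~u)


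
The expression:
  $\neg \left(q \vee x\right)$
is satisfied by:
  {q: False, x: False}


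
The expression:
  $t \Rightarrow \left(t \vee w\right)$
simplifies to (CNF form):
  $\text{True}$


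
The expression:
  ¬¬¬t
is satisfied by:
  {t: False}


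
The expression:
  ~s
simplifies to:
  ~s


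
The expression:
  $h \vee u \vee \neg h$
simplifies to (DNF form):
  $\text{True}$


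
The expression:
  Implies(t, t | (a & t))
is always true.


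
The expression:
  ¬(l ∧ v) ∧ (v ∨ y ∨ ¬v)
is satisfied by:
  {l: False, v: False}
  {v: True, l: False}
  {l: True, v: False}


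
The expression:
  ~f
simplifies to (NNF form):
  ~f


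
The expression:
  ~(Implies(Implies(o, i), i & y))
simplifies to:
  (i & ~y) | (~i & ~o)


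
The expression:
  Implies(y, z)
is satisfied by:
  {z: True, y: False}
  {y: False, z: False}
  {y: True, z: True}


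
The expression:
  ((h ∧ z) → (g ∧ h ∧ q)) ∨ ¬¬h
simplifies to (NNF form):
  True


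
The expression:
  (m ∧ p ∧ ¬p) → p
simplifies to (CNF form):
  True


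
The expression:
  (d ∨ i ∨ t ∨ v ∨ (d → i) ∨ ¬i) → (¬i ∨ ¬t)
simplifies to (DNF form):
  ¬i ∨ ¬t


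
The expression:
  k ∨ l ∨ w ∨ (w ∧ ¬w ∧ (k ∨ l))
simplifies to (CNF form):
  k ∨ l ∨ w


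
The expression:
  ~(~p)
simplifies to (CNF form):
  p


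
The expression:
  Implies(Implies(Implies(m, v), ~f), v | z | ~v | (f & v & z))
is always true.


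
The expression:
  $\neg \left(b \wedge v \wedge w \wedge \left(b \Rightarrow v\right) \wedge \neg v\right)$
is always true.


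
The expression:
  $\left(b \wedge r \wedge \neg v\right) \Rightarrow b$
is always true.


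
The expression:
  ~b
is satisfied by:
  {b: False}


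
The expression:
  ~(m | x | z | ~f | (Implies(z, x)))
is never true.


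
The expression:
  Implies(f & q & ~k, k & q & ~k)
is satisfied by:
  {k: True, q: False, f: False}
  {q: False, f: False, k: False}
  {f: True, k: True, q: False}
  {f: True, q: False, k: False}
  {k: True, q: True, f: False}
  {q: True, k: False, f: False}
  {f: True, q: True, k: True}


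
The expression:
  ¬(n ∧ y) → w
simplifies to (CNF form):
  (n ∨ w) ∧ (w ∨ y)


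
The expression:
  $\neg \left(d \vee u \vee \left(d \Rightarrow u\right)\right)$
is never true.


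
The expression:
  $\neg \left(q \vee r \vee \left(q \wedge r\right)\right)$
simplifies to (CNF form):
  $\neg q \wedge \neg r$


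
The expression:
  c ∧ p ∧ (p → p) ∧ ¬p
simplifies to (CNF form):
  False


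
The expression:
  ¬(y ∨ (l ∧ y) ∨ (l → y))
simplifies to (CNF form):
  l ∧ ¬y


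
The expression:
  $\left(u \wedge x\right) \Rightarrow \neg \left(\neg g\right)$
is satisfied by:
  {g: True, u: False, x: False}
  {u: False, x: False, g: False}
  {x: True, g: True, u: False}
  {x: True, u: False, g: False}
  {g: True, u: True, x: False}
  {u: True, g: False, x: False}
  {x: True, u: True, g: True}


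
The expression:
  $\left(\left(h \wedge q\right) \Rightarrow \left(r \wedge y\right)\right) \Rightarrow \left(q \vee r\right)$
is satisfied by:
  {r: True, q: True}
  {r: True, q: False}
  {q: True, r: False}


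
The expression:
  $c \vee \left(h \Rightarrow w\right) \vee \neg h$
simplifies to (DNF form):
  $c \vee w \vee \neg h$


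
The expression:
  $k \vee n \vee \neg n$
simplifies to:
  $\text{True}$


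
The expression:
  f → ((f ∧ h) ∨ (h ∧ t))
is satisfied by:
  {h: True, f: False}
  {f: False, h: False}
  {f: True, h: True}


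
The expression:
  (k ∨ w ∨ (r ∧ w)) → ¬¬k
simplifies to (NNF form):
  k ∨ ¬w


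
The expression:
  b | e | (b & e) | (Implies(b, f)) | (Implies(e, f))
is always true.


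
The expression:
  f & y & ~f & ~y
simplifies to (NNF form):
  False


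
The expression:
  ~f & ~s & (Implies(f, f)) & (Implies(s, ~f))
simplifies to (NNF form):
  ~f & ~s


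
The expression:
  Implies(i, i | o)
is always true.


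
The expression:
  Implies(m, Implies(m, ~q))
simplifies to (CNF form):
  ~m | ~q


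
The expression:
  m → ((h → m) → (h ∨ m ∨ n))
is always true.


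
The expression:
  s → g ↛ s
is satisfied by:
  {s: False}


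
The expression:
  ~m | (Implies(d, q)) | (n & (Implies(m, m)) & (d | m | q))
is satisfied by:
  {n: True, q: True, m: False, d: False}
  {n: True, m: False, q: False, d: False}
  {q: True, n: False, m: False, d: False}
  {n: False, m: False, q: False, d: False}
  {d: True, n: True, q: True, m: False}
  {d: True, n: True, m: False, q: False}
  {d: True, q: True, n: False, m: False}
  {d: True, n: False, m: False, q: False}
  {n: True, m: True, q: True, d: False}
  {n: True, m: True, d: False, q: False}
  {m: True, q: True, d: False, n: False}
  {m: True, d: False, q: False, n: False}
  {n: True, m: True, d: True, q: True}
  {n: True, m: True, d: True, q: False}
  {m: True, d: True, q: True, n: False}


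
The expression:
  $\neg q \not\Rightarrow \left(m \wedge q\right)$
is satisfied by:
  {q: False}


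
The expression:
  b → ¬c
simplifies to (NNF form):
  ¬b ∨ ¬c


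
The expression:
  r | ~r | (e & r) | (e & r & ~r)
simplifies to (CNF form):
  True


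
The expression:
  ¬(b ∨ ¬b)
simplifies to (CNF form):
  False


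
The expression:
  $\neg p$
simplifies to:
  $\neg p$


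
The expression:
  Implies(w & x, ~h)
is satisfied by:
  {w: False, x: False, h: False}
  {h: True, w: False, x: False}
  {x: True, w: False, h: False}
  {h: True, x: True, w: False}
  {w: True, h: False, x: False}
  {h: True, w: True, x: False}
  {x: True, w: True, h: False}


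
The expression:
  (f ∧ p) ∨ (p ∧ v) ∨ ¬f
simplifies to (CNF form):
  p ∨ ¬f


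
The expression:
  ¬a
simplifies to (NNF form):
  ¬a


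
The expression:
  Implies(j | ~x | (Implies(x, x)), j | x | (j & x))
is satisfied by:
  {x: True, j: True}
  {x: True, j: False}
  {j: True, x: False}


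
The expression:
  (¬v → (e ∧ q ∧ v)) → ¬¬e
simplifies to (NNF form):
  e ∨ ¬v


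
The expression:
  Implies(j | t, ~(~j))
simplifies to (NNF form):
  j | ~t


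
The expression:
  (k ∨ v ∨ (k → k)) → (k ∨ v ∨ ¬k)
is always true.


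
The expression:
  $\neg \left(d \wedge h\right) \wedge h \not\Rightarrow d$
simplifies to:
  $h \wedge \neg d$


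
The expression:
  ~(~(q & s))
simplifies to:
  q & s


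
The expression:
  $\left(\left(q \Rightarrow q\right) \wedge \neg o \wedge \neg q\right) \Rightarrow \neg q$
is always true.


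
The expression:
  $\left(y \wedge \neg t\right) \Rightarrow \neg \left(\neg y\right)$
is always true.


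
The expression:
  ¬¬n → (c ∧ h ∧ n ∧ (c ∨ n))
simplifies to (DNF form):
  (c ∧ h) ∨ ¬n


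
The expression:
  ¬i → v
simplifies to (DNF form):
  i ∨ v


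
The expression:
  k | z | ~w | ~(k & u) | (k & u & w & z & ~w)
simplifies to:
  True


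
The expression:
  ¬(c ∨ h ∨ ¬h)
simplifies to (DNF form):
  False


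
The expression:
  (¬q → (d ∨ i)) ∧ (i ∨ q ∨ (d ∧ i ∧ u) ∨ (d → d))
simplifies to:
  d ∨ i ∨ q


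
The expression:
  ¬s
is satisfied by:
  {s: False}


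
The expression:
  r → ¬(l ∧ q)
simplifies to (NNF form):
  ¬l ∨ ¬q ∨ ¬r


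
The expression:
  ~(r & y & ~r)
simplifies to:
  True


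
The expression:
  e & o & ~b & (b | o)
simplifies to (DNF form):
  e & o & ~b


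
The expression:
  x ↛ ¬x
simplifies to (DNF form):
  x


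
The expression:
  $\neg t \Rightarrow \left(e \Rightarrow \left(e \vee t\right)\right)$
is always true.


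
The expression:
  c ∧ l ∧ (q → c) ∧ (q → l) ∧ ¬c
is never true.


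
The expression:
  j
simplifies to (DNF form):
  j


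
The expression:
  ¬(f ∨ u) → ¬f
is always true.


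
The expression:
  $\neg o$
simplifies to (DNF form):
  $\neg o$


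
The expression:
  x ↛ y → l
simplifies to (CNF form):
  l ∨ y ∨ ¬x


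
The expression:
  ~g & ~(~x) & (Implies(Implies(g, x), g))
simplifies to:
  False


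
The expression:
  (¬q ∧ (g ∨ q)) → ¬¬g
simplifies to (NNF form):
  True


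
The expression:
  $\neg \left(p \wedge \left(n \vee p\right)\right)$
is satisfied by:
  {p: False}


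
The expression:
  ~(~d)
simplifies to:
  d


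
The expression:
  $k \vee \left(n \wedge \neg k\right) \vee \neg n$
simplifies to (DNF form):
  $\text{True}$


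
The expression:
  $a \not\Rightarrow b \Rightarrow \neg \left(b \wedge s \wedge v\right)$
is always true.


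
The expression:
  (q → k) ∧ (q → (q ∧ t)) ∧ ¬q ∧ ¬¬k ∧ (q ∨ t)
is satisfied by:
  {t: True, k: True, q: False}


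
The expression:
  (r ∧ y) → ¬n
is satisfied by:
  {y: False, n: False, r: False}
  {r: True, y: False, n: False}
  {n: True, y: False, r: False}
  {r: True, n: True, y: False}
  {y: True, r: False, n: False}
  {r: True, y: True, n: False}
  {n: True, y: True, r: False}


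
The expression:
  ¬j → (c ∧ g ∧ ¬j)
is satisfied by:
  {g: True, j: True, c: True}
  {g: True, j: True, c: False}
  {j: True, c: True, g: False}
  {j: True, c: False, g: False}
  {g: True, c: True, j: False}


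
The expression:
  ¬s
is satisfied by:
  {s: False}


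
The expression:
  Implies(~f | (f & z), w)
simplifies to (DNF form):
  w | (f & ~z)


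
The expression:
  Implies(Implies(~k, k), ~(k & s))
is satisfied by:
  {s: False, k: False}
  {k: True, s: False}
  {s: True, k: False}


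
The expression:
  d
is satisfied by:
  {d: True}


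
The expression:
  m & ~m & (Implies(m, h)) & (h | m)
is never true.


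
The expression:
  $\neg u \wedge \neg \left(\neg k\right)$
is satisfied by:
  {k: True, u: False}


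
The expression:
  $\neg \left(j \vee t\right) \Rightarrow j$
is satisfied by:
  {t: True, j: True}
  {t: True, j: False}
  {j: True, t: False}


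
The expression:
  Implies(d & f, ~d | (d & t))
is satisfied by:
  {t: True, d: False, f: False}
  {t: False, d: False, f: False}
  {f: True, t: True, d: False}
  {f: True, t: False, d: False}
  {d: True, t: True, f: False}
  {d: True, t: False, f: False}
  {d: True, f: True, t: True}


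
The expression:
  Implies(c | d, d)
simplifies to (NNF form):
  d | ~c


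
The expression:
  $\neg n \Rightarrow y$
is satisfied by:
  {n: True, y: True}
  {n: True, y: False}
  {y: True, n: False}


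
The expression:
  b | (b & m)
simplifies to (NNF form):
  b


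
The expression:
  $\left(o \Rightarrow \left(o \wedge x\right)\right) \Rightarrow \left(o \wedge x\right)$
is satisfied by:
  {o: True}


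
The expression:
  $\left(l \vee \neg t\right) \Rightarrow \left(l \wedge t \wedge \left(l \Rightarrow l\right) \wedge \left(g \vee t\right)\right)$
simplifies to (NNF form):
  $t$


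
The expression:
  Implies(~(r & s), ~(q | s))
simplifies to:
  (r & s) | (~q & ~s)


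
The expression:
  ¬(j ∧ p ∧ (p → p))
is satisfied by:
  {p: False, j: False}
  {j: True, p: False}
  {p: True, j: False}


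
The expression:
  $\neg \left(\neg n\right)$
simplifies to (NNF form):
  $n$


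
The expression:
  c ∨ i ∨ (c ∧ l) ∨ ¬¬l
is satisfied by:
  {i: True, c: True, l: True}
  {i: True, c: True, l: False}
  {i: True, l: True, c: False}
  {i: True, l: False, c: False}
  {c: True, l: True, i: False}
  {c: True, l: False, i: False}
  {l: True, c: False, i: False}


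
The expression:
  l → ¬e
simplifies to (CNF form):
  ¬e ∨ ¬l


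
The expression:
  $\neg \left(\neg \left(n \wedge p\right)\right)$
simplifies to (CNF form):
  $n \wedge p$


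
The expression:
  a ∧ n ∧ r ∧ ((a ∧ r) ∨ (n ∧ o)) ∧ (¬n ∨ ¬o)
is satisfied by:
  {r: True, a: True, n: True, o: False}


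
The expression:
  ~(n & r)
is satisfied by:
  {n: False, r: False}
  {r: True, n: False}
  {n: True, r: False}


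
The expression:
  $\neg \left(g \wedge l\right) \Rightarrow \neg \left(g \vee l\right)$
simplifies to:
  $\left(g \wedge l\right) \vee \left(\neg g \wedge \neg l\right)$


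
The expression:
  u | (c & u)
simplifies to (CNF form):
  u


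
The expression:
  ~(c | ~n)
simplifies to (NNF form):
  n & ~c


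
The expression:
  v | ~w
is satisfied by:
  {v: True, w: False}
  {w: False, v: False}
  {w: True, v: True}


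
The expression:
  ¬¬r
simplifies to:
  r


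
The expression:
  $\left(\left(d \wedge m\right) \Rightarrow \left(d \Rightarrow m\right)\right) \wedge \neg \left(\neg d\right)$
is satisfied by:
  {d: True}


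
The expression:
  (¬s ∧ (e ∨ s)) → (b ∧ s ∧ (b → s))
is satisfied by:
  {s: True, e: False}
  {e: False, s: False}
  {e: True, s: True}


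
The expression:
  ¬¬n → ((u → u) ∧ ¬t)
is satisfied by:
  {t: False, n: False}
  {n: True, t: False}
  {t: True, n: False}


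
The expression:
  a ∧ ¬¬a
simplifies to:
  a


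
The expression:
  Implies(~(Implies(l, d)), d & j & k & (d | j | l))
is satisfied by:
  {d: True, l: False}
  {l: False, d: False}
  {l: True, d: True}


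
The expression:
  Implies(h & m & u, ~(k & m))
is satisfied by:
  {h: False, k: False, u: False, m: False}
  {m: True, h: False, k: False, u: False}
  {u: True, h: False, k: False, m: False}
  {m: True, u: True, h: False, k: False}
  {k: True, m: False, h: False, u: False}
  {m: True, k: True, h: False, u: False}
  {u: True, k: True, m: False, h: False}
  {m: True, u: True, k: True, h: False}
  {h: True, u: False, k: False, m: False}
  {m: True, h: True, u: False, k: False}
  {u: True, h: True, m: False, k: False}
  {m: True, u: True, h: True, k: False}
  {k: True, h: True, u: False, m: False}
  {m: True, k: True, h: True, u: False}
  {u: True, k: True, h: True, m: False}


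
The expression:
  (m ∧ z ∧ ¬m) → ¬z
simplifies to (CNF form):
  True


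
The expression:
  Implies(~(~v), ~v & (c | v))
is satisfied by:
  {v: False}


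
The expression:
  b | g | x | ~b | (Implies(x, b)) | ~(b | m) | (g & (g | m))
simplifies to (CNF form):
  True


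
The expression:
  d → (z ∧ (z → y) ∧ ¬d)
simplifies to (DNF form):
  ¬d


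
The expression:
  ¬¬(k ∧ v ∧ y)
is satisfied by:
  {k: True, y: True, v: True}


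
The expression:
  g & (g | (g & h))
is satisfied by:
  {g: True}
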